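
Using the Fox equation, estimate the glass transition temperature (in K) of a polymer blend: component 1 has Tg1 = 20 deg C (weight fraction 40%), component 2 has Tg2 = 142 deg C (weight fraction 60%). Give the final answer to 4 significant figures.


1/Tg = w1/Tg1 + w2/Tg2 (in Kelvin)
Tg1 = 293.15 K, Tg2 = 415.15 K
1/Tg = 0.4/293.15 + 0.6/415.15
Tg = 355.9 K


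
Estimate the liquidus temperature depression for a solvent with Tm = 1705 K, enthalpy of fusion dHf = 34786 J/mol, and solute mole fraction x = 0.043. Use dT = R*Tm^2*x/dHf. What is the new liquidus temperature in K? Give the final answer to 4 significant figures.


dT = R*Tm^2*x / dHf
dT = 8.314 * 1705^2 * 0.043 / 34786
dT = 29.876 K
T_new = 1705 - 29.876 = 1675 K


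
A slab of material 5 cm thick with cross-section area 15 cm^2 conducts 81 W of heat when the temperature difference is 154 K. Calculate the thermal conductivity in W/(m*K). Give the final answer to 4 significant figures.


k = Q*L / (A*dT)
L = 0.05 m, A = 1.5e-03 m^2
k = 81 * 0.05 / (1.5e-03 * 154)
k = 17.53 W/(m*K)


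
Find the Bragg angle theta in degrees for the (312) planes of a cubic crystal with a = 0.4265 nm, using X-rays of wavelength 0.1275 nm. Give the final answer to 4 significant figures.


d = a / sqrt(h^2+k^2+l^2)
d = 0.4265 / sqrt(14) = 0.113987 nm
lambda = 2*d*sin(theta)  =>  sin(theta) = lambda / (2*d)
sin(theta) = 0.1275 / (2 * 0.113987) = 0.559275
theta = 34.01 deg


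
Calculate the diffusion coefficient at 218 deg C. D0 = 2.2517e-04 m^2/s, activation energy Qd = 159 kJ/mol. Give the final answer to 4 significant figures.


D = D0 * exp(-Qd / (R*T))
T = 491.15 K
D = 2.2517e-04 * exp(-159e3 / (8.314 * 491.15))
D = 2.767e-21 m^2/s


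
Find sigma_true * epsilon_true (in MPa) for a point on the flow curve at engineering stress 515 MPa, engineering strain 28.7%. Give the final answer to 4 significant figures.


sigma_true = sigma_eng * (1 + epsilon_eng)
sigma_true = 515 * (1 + 0.287) = 662.805 MPa
epsilon_true = ln(1 + epsilon_eng)
epsilon_true = ln(1 + 0.287) = 0.252314
sigma_true * epsilon_true = 662.805 * 0.252314 = 167.2 MPa


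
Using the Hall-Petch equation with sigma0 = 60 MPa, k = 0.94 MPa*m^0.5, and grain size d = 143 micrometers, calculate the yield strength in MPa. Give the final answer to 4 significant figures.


sigma_y = sigma0 + k / sqrt(d)
d = 143 um = 1.43e-04 m
sigma_y = 60 + 0.94 / sqrt(1.43e-04)
sigma_y = 138.6 MPa


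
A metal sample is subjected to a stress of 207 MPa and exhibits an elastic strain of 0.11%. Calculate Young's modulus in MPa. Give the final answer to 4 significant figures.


E = sigma / epsilon
epsilon = 0.11% = 1.1e-03
E = 207 / 1.1e-03
E = 188200 MPa


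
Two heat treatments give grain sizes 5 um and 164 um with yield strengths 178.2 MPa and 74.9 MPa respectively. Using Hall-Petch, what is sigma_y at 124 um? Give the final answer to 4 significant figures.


sigma_y = sigma0 + k / sqrt(d)
1/sqrt(d1) = 1/sqrt(5e-06) = 447.214;  1/sqrt(d2) = 78.0869
k = (sigma1 - sigma2) / (1/sqrt(d1) - 1/sqrt(d2)) = (178.2 - 74.9) / (447.214 - 78.0869) = 0.27985 MPa*m^0.5
sigma0 = sigma1 - k/sqrt(d1) = 178.2 - 0.27985*447.214 = 53.0474 MPa
sigma_y(d3) = 53.0474 + 0.27985 / sqrt(1.24e-04) = 78.18 MPa


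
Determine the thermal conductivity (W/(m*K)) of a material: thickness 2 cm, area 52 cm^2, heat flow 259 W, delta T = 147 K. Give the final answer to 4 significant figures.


k = Q*L / (A*dT)
L = 0.02 m, A = 5.2e-03 m^2
k = 259 * 0.02 / (5.2e-03 * 147)
k = 6.777 W/(m*K)


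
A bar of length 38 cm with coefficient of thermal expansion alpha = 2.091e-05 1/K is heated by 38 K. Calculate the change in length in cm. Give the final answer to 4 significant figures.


dL = L0 * alpha * dT
dL = 38 * 2.091e-05 * 38
dL = 0.03019 cm


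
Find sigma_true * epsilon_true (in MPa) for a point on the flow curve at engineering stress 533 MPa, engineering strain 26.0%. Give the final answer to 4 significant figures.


sigma_true = sigma_eng * (1 + epsilon_eng)
sigma_true = 533 * (1 + 0.26) = 671.58 MPa
epsilon_true = ln(1 + epsilon_eng)
epsilon_true = ln(1 + 0.26) = 0.231112
sigma_true * epsilon_true = 671.58 * 0.231112 = 155.2 MPa


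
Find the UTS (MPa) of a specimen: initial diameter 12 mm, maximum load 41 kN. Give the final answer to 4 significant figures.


A0 = pi*(d/2)^2 = pi*(12/2)^2 = 113.097 mm^2
UTS = F_max / A0 = 41*1000 / 113.097
UTS = 362.5 MPa


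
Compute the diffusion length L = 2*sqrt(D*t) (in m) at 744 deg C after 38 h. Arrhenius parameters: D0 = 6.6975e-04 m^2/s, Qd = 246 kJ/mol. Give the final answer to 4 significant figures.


Step 1: D = D0 * exp(-Qd/(R*T))
T = 1017.15 K
D = 6.6975e-04 * exp(-246e3 / (8.314 * 1017.15)) = 1.55737e-16 m^2/s
Step 2: L = 2*sqrt(D*t)
t = 38 h = 136800 s
L = 2*sqrt(1.55737e-16 * 136800) = 9.231e-06 m


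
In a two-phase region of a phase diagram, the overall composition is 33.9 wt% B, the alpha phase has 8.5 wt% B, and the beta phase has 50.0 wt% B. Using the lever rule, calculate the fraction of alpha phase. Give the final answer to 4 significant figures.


f_alpha = (C_beta - C0) / (C_beta - C_alpha)
f_alpha = (50.0 - 33.9) / (50.0 - 8.5)
f_alpha = 0.388


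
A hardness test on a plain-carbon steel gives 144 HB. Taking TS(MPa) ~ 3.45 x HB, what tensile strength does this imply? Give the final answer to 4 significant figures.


TS (MPa) = 3.45 * HB
TS = 3.45 * 144
TS = 496.8 MPa


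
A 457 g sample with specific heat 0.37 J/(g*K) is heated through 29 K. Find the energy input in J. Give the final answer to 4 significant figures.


Q = m * cp * dT
Q = 457 * 0.37 * 29
Q = 4904 J


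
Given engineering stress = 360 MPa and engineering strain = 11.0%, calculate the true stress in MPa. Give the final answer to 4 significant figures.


sigma_true = sigma_eng * (1 + epsilon_eng)
sigma_true = 360 * (1 + 0.11)
sigma_true = 399.6 MPa


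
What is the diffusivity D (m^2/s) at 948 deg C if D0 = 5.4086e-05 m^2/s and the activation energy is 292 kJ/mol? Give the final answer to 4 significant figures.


D = D0 * exp(-Qd / (R*T))
T = 1221.15 K
D = 5.4086e-05 * exp(-292e3 / (8.314 * 1221.15))
D = 1.747e-17 m^2/s


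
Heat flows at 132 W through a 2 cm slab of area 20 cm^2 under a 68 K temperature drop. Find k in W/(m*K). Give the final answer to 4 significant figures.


k = Q*L / (A*dT)
L = 0.02 m, A = 2e-03 m^2
k = 132 * 0.02 / (2e-03 * 68)
k = 19.41 W/(m*K)


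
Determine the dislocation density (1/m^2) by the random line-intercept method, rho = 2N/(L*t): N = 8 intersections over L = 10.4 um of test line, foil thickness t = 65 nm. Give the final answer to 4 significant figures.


rho = 2N / (L * t)
L = 10.4 um = 1.04e-05 m, t = 65 nm = 6.5e-08 m
rho = 2 * 8 / (1.04e-05 * 6.5e-08)
rho = 2.367e+13 1/m^2


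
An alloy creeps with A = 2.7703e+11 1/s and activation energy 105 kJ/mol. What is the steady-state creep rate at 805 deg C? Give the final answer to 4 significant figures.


rate = A * exp(-Q / (R*T))
T = 805 + 273.15 = 1078.15 K
rate = 2.7703e+11 * exp(-105e3 / (8.314 * 1078.15))
rate = 2.266e+06 1/s


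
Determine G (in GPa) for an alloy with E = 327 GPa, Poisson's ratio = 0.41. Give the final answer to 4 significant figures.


G = E / (2*(1+nu))
G = 327 / (2*(1+0.41))
G = 116 GPa


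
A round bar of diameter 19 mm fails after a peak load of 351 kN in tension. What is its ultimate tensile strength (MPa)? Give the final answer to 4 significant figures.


A0 = pi*(d/2)^2 = pi*(19/2)^2 = 283.529 mm^2
UTS = F_max / A0 = 351*1000 / 283.529
UTS = 1238 MPa


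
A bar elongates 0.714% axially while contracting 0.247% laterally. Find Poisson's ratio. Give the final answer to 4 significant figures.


nu = -epsilon_lat / epsilon_axial
Lateral strain is contraction (negative), so using magnitudes:
nu = 0.247 / 0.714
nu = 0.3459


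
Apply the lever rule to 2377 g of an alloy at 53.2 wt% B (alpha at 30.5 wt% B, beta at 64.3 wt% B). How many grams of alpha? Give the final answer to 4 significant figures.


f_alpha = (C_beta - C0) / (C_beta - C_alpha)
f_alpha = (64.3 - 53.2) / (64.3 - 30.5) = 0.328402
m_alpha = f_alpha * m_total = 0.328402 * 2377 = 780.6 g


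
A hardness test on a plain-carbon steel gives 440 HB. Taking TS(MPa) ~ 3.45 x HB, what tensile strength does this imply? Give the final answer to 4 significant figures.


TS (MPa) = 3.45 * HB
TS = 3.45 * 440
TS = 1518 MPa


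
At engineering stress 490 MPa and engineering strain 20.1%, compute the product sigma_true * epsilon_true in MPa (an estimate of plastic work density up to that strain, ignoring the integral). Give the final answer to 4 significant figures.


sigma_true = sigma_eng * (1 + epsilon_eng)
sigma_true = 490 * (1 + 0.201) = 588.49 MPa
epsilon_true = ln(1 + epsilon_eng)
epsilon_true = ln(1 + 0.201) = 0.183155
sigma_true * epsilon_true = 588.49 * 0.183155 = 107.8 MPa


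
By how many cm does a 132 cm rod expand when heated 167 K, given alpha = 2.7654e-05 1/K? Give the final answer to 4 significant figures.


dL = L0 * alpha * dT
dL = 132 * 2.7654e-05 * 167
dL = 0.6096 cm


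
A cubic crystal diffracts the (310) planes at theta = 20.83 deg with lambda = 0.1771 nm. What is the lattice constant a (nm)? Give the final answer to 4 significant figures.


d = lambda / (2*sin(theta))
d = 0.1771 / (2*sin(20.83 deg))
d = 0.249018 nm
a = d * sqrt(h^2+k^2+l^2) = 0.249018 * sqrt(10)
a = 0.7875 nm


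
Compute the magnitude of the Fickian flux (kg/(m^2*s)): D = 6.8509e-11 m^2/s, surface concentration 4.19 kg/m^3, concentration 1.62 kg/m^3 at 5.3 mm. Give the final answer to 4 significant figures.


J = -D * (dC/dx) = D * (C1 - C2) / dx
J = 6.8509e-11 * (4.19 - 1.62) / 5.3e-03
J = 3.322e-08 kg/(m^2*s)


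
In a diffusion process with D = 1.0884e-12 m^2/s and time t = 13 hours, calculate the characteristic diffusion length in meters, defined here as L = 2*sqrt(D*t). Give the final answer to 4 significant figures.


t = 13 hr = 46800 s
Diffusion length = 2*sqrt(D*t)
= 2*sqrt(1.0884e-12 * 46800)
= 4.514e-04 m


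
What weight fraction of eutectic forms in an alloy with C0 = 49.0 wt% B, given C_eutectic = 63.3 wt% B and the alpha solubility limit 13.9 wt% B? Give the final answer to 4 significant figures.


f_primary = (C_e - C0) / (C_e - C_alpha_max)
f_primary = (63.3 - 49.0) / (63.3 - 13.9)
f_primary = 0.289474
f_eutectic = 1 - 0.289474 = 0.7105


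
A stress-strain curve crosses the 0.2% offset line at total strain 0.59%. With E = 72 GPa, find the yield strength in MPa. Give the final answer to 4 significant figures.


Offset strain = 0.002
Elastic strain at yield = total_strain - offset = 5.9e-03 - 0.002 = 3.9e-03
sigma_y = E * elastic_strain = 72000 * 3.9e-03
sigma_y = 280.8 MPa


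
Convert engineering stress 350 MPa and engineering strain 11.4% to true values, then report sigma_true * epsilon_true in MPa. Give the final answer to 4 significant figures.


sigma_true = sigma_eng * (1 + epsilon_eng)
sigma_true = 350 * (1 + 0.114) = 389.9 MPa
epsilon_true = ln(1 + epsilon_eng)
epsilon_true = ln(1 + 0.114) = 0.107957
sigma_true * epsilon_true = 389.9 * 0.107957 = 42.09 MPa


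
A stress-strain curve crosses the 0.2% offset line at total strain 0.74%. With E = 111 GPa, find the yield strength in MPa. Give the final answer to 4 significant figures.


Offset strain = 0.002
Elastic strain at yield = total_strain - offset = 7.4e-03 - 0.002 = 5.4e-03
sigma_y = E * elastic_strain = 111000 * 5.4e-03
sigma_y = 599.4 MPa


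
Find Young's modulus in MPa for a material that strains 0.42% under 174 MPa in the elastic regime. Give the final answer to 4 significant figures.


E = sigma / epsilon
epsilon = 0.42% = 4.2e-03
E = 174 / 4.2e-03
E = 41430 MPa


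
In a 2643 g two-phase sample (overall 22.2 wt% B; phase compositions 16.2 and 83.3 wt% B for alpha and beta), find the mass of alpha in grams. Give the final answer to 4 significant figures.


f_alpha = (C_beta - C0) / (C_beta - C_alpha)
f_alpha = (83.3 - 22.2) / (83.3 - 16.2) = 0.910581
m_alpha = f_alpha * m_total = 0.910581 * 2643 = 2407 g


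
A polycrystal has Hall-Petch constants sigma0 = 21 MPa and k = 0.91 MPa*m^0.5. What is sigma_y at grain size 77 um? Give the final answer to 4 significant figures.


sigma_y = sigma0 + k / sqrt(d)
d = 77 um = 7.7e-05 m
sigma_y = 21 + 0.91 / sqrt(7.7e-05)
sigma_y = 124.7 MPa


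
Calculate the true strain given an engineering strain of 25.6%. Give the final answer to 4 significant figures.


epsilon_true = ln(1 + epsilon_eng)
epsilon_true = ln(1 + 0.256)
epsilon_true = 0.2279


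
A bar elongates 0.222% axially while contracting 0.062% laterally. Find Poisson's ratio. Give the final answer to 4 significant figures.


nu = -epsilon_lat / epsilon_axial
Lateral strain is contraction (negative), so using magnitudes:
nu = 0.062 / 0.222
nu = 0.2793


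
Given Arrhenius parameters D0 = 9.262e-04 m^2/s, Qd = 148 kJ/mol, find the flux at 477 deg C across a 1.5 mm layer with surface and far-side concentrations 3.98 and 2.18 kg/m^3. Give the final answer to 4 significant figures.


Step 1: D = D0 * exp(-Qd/(R*T))
T = 477 + 273.15 = 750.15 K
D = 9.262e-04 * exp(-148e3 / (8.314 * 750.15)) = 4.57887e-14 m^2/s
Step 2: J = D * (C1 - C2) / dx
J = 4.57887e-14 * (3.98 - 2.18) / 1.5e-03
J = 5.495e-11 kg/(m^2*s)


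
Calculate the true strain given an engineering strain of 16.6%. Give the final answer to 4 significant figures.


epsilon_true = ln(1 + epsilon_eng)
epsilon_true = ln(1 + 0.166)
epsilon_true = 0.1536


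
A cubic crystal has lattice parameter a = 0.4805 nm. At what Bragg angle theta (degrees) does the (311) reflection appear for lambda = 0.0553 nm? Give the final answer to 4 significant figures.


d = a / sqrt(h^2+k^2+l^2)
d = 0.4805 / sqrt(11) = 0.144876 nm
lambda = 2*d*sin(theta)  =>  sin(theta) = lambda / (2*d)
sin(theta) = 0.0553 / (2 * 0.144876) = 0.190853
theta = 11 deg


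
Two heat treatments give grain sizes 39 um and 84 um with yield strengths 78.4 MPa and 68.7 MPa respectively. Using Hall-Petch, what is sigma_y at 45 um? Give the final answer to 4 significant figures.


sigma_y = sigma0 + k / sqrt(d)
1/sqrt(d1) = 1/sqrt(3.9e-05) = 160.128;  1/sqrt(d2) = 109.109
k = (sigma1 - sigma2) / (1/sqrt(d1) - 1/sqrt(d2)) = (78.4 - 68.7) / (160.128 - 109.109) = 0.190124 MPa*m^0.5
sigma0 = sigma1 - k/sqrt(d1) = 78.4 - 0.190124*160.128 = 47.9557 MPa
sigma_y(d3) = 47.9557 + 0.190124 / sqrt(4.5e-05) = 76.3 MPa


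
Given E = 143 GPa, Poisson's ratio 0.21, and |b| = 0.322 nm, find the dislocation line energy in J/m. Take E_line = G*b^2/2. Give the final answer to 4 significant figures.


Step 1: G = E / (2*(1+nu))
G = 143 / (2*(1+0.21)) = 59.0909 GPa = 5.90909e+10 Pa
Step 2: E_line = G*b^2/2
b = 0.322 nm = 3.22e-10 m
E_line = 0.5 * 5.90909e+10 * (3.22e-10)^2 = 3.063e-09 J/m


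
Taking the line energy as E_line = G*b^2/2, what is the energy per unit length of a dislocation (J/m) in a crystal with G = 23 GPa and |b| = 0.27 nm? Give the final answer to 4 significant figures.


E = G*b^2/2
b = 0.27 nm = 2.7e-10 m
G = 23 GPa = 2.3e+10 Pa
E = 0.5 * 2.3e+10 * (2.7e-10)^2
E = 8.384e-10 J/m


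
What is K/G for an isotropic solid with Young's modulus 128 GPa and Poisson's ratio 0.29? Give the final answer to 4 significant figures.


G = E / (2*(1+nu))
G = 128 / (2*(1+0.29)) = 49.6124 GPa
K = E / (3*(1-2*nu))
K = 128 / (3*(1-2*0.29)) = 101.587 GPa
K/G = 101.587 / 49.6124 = 2.048


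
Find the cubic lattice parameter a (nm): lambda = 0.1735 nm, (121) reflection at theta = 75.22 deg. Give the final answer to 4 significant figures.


d = lambda / (2*sin(theta))
d = 0.1735 / (2*sin(75.22 deg))
d = 0.0897186 nm
a = d * sqrt(h^2+k^2+l^2) = 0.0897186 * sqrt(6)
a = 0.2198 nm


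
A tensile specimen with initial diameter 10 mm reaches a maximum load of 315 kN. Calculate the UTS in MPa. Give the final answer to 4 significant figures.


A0 = pi*(d/2)^2 = pi*(10/2)^2 = 78.5398 mm^2
UTS = F_max / A0 = 315*1000 / 78.5398
UTS = 4011 MPa


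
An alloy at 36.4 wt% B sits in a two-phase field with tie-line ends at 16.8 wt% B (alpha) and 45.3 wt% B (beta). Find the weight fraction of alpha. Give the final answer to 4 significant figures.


f_alpha = (C_beta - C0) / (C_beta - C_alpha)
f_alpha = (45.3 - 36.4) / (45.3 - 16.8)
f_alpha = 0.3123


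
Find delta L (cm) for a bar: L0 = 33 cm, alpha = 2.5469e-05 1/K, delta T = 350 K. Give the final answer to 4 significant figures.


dL = L0 * alpha * dT
dL = 33 * 2.5469e-05 * 350
dL = 0.2942 cm


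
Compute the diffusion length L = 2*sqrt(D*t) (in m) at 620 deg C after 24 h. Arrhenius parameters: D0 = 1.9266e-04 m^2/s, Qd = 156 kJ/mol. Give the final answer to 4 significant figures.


Step 1: D = D0 * exp(-Qd/(R*T))
T = 893.15 K
D = 1.9266e-04 * exp(-156e3 / (8.314 * 893.15)) = 1.44883e-13 m^2/s
Step 2: L = 2*sqrt(D*t)
t = 24 h = 86400 s
L = 2*sqrt(1.44883e-13 * 86400) = 2.238e-04 m


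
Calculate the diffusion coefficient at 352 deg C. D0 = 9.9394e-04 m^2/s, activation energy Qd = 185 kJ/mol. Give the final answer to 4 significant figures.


D = D0 * exp(-Qd / (R*T))
T = 625.15 K
D = 9.9394e-04 * exp(-185e3 / (8.314 * 625.15))
D = 3.46e-19 m^2/s


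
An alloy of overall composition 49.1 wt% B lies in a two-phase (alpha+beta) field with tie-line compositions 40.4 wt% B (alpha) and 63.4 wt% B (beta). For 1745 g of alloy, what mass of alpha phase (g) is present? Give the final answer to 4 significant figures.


f_alpha = (C_beta - C0) / (C_beta - C_alpha)
f_alpha = (63.4 - 49.1) / (63.4 - 40.4) = 0.621739
m_alpha = f_alpha * m_total = 0.621739 * 1745 = 1085 g


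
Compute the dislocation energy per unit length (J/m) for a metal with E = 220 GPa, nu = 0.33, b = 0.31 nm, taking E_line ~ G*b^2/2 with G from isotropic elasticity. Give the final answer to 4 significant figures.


Step 1: G = E / (2*(1+nu))
G = 220 / (2*(1+0.33)) = 82.7068 GPa = 8.27068e+10 Pa
Step 2: E_line = G*b^2/2
b = 0.31 nm = 3.1e-10 m
E_line = 0.5 * 8.27068e+10 * (3.1e-10)^2 = 3.974e-09 J/m


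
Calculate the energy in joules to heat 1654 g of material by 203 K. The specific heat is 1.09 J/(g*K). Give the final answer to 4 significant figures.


Q = m * cp * dT
Q = 1654 * 1.09 * 203
Q = 366000 J


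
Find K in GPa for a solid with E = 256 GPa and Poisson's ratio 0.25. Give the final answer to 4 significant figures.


K = E / (3*(1-2*nu))
K = 256 / (3*(1-2*0.25))
K = 170.7 GPa


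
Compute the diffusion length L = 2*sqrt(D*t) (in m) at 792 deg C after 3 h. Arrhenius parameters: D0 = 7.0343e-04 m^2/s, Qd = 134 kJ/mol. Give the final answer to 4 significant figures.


Step 1: D = D0 * exp(-Qd/(R*T))
T = 1065.15 K
D = 7.0343e-04 * exp(-134e3 / (8.314 * 1065.15)) = 1.88653e-10 m^2/s
Step 2: L = 2*sqrt(D*t)
t = 3 h = 10800 s
L = 2*sqrt(1.88653e-10 * 10800) = 2.855e-03 m


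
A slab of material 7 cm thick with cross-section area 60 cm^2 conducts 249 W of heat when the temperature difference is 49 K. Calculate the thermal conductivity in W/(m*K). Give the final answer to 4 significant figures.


k = Q*L / (A*dT)
L = 0.07 m, A = 6e-03 m^2
k = 249 * 0.07 / (6e-03 * 49)
k = 59.29 W/(m*K)


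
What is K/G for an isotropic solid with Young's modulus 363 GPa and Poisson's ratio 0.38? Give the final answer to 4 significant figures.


G = E / (2*(1+nu))
G = 363 / (2*(1+0.38)) = 131.522 GPa
K = E / (3*(1-2*nu))
K = 363 / (3*(1-2*0.38)) = 504.167 GPa
K/G = 504.167 / 131.522 = 3.833


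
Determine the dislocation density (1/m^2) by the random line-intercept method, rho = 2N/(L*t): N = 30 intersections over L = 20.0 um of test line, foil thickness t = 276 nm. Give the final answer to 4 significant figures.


rho = 2N / (L * t)
L = 20.0 um = 2e-05 m, t = 276 nm = 2.76e-07 m
rho = 2 * 30 / (2e-05 * 2.76e-07)
rho = 1.087e+13 1/m^2


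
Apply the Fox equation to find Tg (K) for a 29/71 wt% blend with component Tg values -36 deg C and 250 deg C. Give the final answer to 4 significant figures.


1/Tg = w1/Tg1 + w2/Tg2 (in Kelvin)
Tg1 = 237.15 K, Tg2 = 523.15 K
1/Tg = 0.29/237.15 + 0.71/523.15
Tg = 387.6 K


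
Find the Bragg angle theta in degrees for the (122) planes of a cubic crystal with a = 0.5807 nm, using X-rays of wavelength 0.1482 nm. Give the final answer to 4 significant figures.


d = a / sqrt(h^2+k^2+l^2)
d = 0.5807 / sqrt(9) = 0.193567 nm
lambda = 2*d*sin(theta)  =>  sin(theta) = lambda / (2*d)
sin(theta) = 0.1482 / (2 * 0.193567) = 0.382814
theta = 22.51 deg


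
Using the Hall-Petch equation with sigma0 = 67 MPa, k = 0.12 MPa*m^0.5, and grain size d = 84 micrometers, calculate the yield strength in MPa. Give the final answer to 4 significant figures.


sigma_y = sigma0 + k / sqrt(d)
d = 84 um = 8.4e-05 m
sigma_y = 67 + 0.12 / sqrt(8.4e-05)
sigma_y = 80.09 MPa


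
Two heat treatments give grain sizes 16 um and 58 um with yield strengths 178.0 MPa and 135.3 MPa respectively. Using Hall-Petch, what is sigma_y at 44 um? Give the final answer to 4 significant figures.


sigma_y = sigma0 + k / sqrt(d)
1/sqrt(d1) = 1/sqrt(1.6e-05) = 250;  1/sqrt(d2) = 131.306
k = (sigma1 - sigma2) / (1/sqrt(d1) - 1/sqrt(d2)) = (178.0 - 135.3) / (250 - 131.306) = 0.35975 MPa*m^0.5
sigma0 = sigma1 - k/sqrt(d1) = 178.0 - 0.35975*250 = 88.0625 MPa
sigma_y(d3) = 88.0625 + 0.35975 / sqrt(4.4e-05) = 142.3 MPa


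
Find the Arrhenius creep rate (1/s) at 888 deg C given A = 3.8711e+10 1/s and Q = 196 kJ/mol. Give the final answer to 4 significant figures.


rate = A * exp(-Q / (R*T))
T = 888 + 273.15 = 1161.15 K
rate = 3.8711e+10 * exp(-196e3 / (8.314 * 1161.15))
rate = 58.94 1/s


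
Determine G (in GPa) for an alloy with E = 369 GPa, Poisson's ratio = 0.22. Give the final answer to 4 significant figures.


G = E / (2*(1+nu))
G = 369 / (2*(1+0.22))
G = 151.2 GPa


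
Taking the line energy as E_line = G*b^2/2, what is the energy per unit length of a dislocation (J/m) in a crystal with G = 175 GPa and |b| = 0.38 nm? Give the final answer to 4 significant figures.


E = G*b^2/2
b = 0.38 nm = 3.8e-10 m
G = 175 GPa = 1.75e+11 Pa
E = 0.5 * 1.75e+11 * (3.8e-10)^2
E = 1.264e-08 J/m


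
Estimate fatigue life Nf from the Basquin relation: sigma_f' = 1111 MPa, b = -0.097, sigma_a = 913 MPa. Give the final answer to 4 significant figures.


sigma_a = sigma_f' * (2*Nf)^b
2*Nf = (sigma_a / sigma_f')^(1/b)
2*Nf = (913 / 1111)^(1/-0.097)
2*Nf = 7.56479
Nf = 3.782 cycles


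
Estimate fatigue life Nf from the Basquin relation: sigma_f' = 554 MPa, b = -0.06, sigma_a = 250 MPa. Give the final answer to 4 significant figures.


sigma_a = sigma_f' * (2*Nf)^b
2*Nf = (sigma_a / sigma_f')^(1/b)
2*Nf = (250 / 554)^(1/-0.06)
2*Nf = 574772
Nf = 287400 cycles


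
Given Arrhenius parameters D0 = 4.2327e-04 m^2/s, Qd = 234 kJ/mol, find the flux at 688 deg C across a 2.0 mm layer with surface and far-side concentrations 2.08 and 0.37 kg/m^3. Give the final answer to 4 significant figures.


Step 1: D = D0 * exp(-Qd/(R*T))
T = 688 + 273.15 = 961.15 K
D = 4.2327e-04 * exp(-234e3 / (8.314 * 961.15)) = 8.11332e-17 m^2/s
Step 2: J = D * (C1 - C2) / dx
J = 8.11332e-17 * (2.08 - 0.37) / 2e-03
J = 6.937e-14 kg/(m^2*s)


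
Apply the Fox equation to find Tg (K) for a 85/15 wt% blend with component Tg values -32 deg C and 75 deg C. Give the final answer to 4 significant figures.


1/Tg = w1/Tg1 + w2/Tg2 (in Kelvin)
Tg1 = 241.15 K, Tg2 = 348.15 K
1/Tg = 0.85/241.15 + 0.15/348.15
Tg = 252.8 K


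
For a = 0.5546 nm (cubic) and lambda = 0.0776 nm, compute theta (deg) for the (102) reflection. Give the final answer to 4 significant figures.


d = a / sqrt(h^2+k^2+l^2)
d = 0.5546 / sqrt(5) = 0.248025 nm
lambda = 2*d*sin(theta)  =>  sin(theta) = lambda / (2*d)
sin(theta) = 0.0776 / (2 * 0.248025) = 0.156436
theta = 9 deg


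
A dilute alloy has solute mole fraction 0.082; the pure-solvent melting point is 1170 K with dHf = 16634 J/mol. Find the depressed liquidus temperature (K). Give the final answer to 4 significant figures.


dT = R*Tm^2*x / dHf
dT = 8.314 * 1170^2 * 0.082 / 16634
dT = 56.1047 K
T_new = 1170 - 56.1047 = 1114 K


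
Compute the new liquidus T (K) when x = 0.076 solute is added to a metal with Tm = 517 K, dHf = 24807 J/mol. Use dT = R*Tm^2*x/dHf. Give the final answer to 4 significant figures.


dT = R*Tm^2*x / dHf
dT = 8.314 * 517^2 * 0.076 / 24807
dT = 6.80817 K
T_new = 517 - 6.80817 = 510.2 K


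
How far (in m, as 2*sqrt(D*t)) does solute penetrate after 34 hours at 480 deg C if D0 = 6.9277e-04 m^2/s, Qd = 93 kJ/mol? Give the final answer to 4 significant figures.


Step 1: D = D0 * exp(-Qd/(R*T))
T = 753.15 K
D = 6.9277e-04 * exp(-93e3 / (8.314 * 753.15)) = 2.45669e-10 m^2/s
Step 2: L = 2*sqrt(D*t)
t = 34 h = 122400 s
L = 2*sqrt(2.45669e-10 * 122400) = 0.01097 m


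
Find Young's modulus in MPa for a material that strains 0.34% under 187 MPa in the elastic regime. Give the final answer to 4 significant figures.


E = sigma / epsilon
epsilon = 0.34% = 3.4e-03
E = 187 / 3.4e-03
E = 55000 MPa


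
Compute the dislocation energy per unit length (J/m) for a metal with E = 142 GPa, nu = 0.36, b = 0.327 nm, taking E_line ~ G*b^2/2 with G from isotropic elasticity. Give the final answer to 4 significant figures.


Step 1: G = E / (2*(1+nu))
G = 142 / (2*(1+0.36)) = 52.2059 GPa = 5.22059e+10 Pa
Step 2: E_line = G*b^2/2
b = 0.327 nm = 3.27e-10 m
E_line = 0.5 * 5.22059e+10 * (3.27e-10)^2 = 2.791e-09 J/m


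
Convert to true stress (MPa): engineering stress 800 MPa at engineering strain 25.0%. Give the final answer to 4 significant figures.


sigma_true = sigma_eng * (1 + epsilon_eng)
sigma_true = 800 * (1 + 0.25)
sigma_true = 1000 MPa


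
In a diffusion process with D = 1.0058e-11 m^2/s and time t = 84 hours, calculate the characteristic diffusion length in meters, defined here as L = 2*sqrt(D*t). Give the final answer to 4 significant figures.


t = 84 hr = 302400 s
Diffusion length = 2*sqrt(D*t)
= 2*sqrt(1.0058e-11 * 302400)
= 3.488e-03 m


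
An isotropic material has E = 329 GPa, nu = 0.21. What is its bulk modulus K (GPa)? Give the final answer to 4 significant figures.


K = E / (3*(1-2*nu))
K = 329 / (3*(1-2*0.21))
K = 189.1 GPa


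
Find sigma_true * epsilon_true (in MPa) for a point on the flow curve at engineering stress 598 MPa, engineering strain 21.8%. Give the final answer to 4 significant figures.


sigma_true = sigma_eng * (1 + epsilon_eng)
sigma_true = 598 * (1 + 0.218) = 728.364 MPa
epsilon_true = ln(1 + epsilon_eng)
epsilon_true = ln(1 + 0.218) = 0.19721
sigma_true * epsilon_true = 728.364 * 0.19721 = 143.6 MPa


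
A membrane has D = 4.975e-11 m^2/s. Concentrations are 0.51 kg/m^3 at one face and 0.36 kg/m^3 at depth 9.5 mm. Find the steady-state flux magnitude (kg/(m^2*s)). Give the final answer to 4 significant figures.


J = -D * (dC/dx) = D * (C1 - C2) / dx
J = 4.975e-11 * (0.51 - 0.36) / 9.5e-03
J = 7.855e-10 kg/(m^2*s)


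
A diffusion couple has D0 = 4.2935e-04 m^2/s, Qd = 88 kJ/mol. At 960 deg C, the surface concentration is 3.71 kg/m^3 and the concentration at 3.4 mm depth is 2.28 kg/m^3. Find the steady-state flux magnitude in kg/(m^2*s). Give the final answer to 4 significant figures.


Step 1: D = D0 * exp(-Qd/(R*T))
T = 960 + 273.15 = 1233.15 K
D = 4.2935e-04 * exp(-88e3 / (8.314 * 1233.15)) = 8.03731e-08 m^2/s
Step 2: J = D * (C1 - C2) / dx
J = 8.03731e-08 * (3.71 - 2.28) / 3.4e-03
J = 3.38e-05 kg/(m^2*s)


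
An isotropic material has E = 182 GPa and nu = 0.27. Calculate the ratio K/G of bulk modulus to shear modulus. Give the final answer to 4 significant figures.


G = E / (2*(1+nu))
G = 182 / (2*(1+0.27)) = 71.6535 GPa
K = E / (3*(1-2*nu))
K = 182 / (3*(1-2*0.27)) = 131.884 GPa
K/G = 131.884 / 71.6535 = 1.841


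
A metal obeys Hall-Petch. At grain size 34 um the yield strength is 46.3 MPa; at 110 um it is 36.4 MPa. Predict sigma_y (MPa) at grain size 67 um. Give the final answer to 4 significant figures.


sigma_y = sigma0 + k / sqrt(d)
1/sqrt(d1) = 1/sqrt(3.4e-05) = 171.499;  1/sqrt(d2) = 95.3463
k = (sigma1 - sigma2) / (1/sqrt(d1) - 1/sqrt(d2)) = (46.3 - 36.4) / (171.499 - 95.3463) = 0.130003 MPa*m^0.5
sigma0 = sigma1 - k/sqrt(d1) = 46.3 - 0.130003*171.499 = 24.0047 MPa
sigma_y(d3) = 24.0047 + 0.130003 / sqrt(6.7e-05) = 39.89 MPa


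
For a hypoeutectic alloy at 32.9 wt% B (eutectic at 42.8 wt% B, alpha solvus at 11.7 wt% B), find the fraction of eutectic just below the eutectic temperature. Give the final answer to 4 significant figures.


f_primary = (C_e - C0) / (C_e - C_alpha_max)
f_primary = (42.8 - 32.9) / (42.8 - 11.7)
f_primary = 0.318328
f_eutectic = 1 - 0.318328 = 0.6817


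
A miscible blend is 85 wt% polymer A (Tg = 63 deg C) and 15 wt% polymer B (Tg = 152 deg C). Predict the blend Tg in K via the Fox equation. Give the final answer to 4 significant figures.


1/Tg = w1/Tg1 + w2/Tg2 (in Kelvin)
Tg1 = 336.15 K, Tg2 = 425.15 K
1/Tg = 0.85/336.15 + 0.15/425.15
Tg = 347 K


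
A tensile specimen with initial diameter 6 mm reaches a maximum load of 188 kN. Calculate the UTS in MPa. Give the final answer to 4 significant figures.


A0 = pi*(d/2)^2 = pi*(6/2)^2 = 28.2743 mm^2
UTS = F_max / A0 = 188*1000 / 28.2743
UTS = 6649 MPa


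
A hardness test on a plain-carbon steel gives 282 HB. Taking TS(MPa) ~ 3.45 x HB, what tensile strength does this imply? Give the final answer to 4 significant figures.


TS (MPa) = 3.45 * HB
TS = 3.45 * 282
TS = 972.9 MPa


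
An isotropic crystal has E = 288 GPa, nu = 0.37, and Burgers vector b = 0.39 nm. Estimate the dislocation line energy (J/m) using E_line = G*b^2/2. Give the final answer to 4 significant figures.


Step 1: G = E / (2*(1+nu))
G = 288 / (2*(1+0.37)) = 105.109 GPa = 1.05109e+11 Pa
Step 2: E_line = G*b^2/2
b = 0.39 nm = 3.9e-10 m
E_line = 0.5 * 1.05109e+11 * (3.9e-10)^2 = 7.994e-09 J/m


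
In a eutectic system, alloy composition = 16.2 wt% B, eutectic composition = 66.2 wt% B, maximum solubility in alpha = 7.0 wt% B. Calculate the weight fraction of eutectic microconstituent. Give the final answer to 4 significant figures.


f_primary = (C_e - C0) / (C_e - C_alpha_max)
f_primary = (66.2 - 16.2) / (66.2 - 7.0)
f_primary = 0.844595
f_eutectic = 1 - 0.844595 = 0.1554


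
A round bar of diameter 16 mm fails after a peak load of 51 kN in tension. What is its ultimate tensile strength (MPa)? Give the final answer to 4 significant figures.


A0 = pi*(d/2)^2 = pi*(16/2)^2 = 201.062 mm^2
UTS = F_max / A0 = 51*1000 / 201.062
UTS = 253.7 MPa


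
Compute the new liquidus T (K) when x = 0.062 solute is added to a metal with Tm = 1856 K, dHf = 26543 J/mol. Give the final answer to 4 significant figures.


dT = R*Tm^2*x / dHf
dT = 8.314 * 1856^2 * 0.062 / 26543
dT = 66.8972 K
T_new = 1856 - 66.8972 = 1789 K


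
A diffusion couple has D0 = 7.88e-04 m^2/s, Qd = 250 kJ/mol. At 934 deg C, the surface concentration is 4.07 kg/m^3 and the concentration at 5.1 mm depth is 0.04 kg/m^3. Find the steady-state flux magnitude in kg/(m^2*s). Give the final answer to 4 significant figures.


Step 1: D = D0 * exp(-Qd/(R*T))
T = 934 + 273.15 = 1207.15 K
D = 7.88e-04 * exp(-250e3 / (8.314 * 1207.15)) = 1.19777e-14 m^2/s
Step 2: J = D * (C1 - C2) / dx
J = 1.19777e-14 * (4.07 - 0.04) / 5.1e-03
J = 9.465e-12 kg/(m^2*s)


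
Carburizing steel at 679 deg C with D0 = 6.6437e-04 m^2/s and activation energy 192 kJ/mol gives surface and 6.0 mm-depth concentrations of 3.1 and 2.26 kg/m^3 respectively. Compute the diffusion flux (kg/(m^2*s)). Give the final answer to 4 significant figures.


Step 1: D = D0 * exp(-Qd/(R*T))
T = 679 + 273.15 = 952.15 K
D = 6.6437e-04 * exp(-192e3 / (8.314 * 952.15)) = 1.94523e-14 m^2/s
Step 2: J = D * (C1 - C2) / dx
J = 1.94523e-14 * (3.1 - 2.26) / 6e-03
J = 2.723e-12 kg/(m^2*s)


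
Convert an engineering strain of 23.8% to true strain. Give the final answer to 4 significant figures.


epsilon_true = ln(1 + epsilon_eng)
epsilon_true = ln(1 + 0.238)
epsilon_true = 0.2135


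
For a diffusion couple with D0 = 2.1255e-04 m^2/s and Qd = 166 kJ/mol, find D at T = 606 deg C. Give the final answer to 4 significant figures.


D = D0 * exp(-Qd / (R*T))
T = 879.15 K
D = 2.1255e-04 * exp(-166e3 / (8.314 * 879.15))
D = 2.912e-14 m^2/s


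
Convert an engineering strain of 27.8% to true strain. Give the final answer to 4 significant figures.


epsilon_true = ln(1 + epsilon_eng)
epsilon_true = ln(1 + 0.278)
epsilon_true = 0.2453


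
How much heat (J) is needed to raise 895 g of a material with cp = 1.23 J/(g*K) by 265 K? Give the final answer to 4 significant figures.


Q = m * cp * dT
Q = 895 * 1.23 * 265
Q = 291700 J


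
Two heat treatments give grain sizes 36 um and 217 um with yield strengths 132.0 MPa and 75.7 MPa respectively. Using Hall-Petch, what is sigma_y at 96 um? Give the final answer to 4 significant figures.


sigma_y = sigma0 + k / sqrt(d)
1/sqrt(d1) = 1/sqrt(3.6e-05) = 166.667;  1/sqrt(d2) = 67.8844
k = (sigma1 - sigma2) / (1/sqrt(d1) - 1/sqrt(d2)) = (132.0 - 75.7) / (166.667 - 67.8844) = 0.56994 MPa*m^0.5
sigma0 = sigma1 - k/sqrt(d1) = 132.0 - 0.56994*166.667 = 37.0099 MPa
sigma_y(d3) = 37.0099 + 0.56994 / sqrt(9.6e-05) = 95.18 MPa


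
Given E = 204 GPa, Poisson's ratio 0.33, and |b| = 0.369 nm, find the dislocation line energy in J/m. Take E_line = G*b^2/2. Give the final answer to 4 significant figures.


Step 1: G = E / (2*(1+nu))
G = 204 / (2*(1+0.33)) = 76.6917 GPa = 7.66917e+10 Pa
Step 2: E_line = G*b^2/2
b = 0.369 nm = 3.69e-10 m
E_line = 0.5 * 7.66917e+10 * (3.69e-10)^2 = 5.221e-09 J/m


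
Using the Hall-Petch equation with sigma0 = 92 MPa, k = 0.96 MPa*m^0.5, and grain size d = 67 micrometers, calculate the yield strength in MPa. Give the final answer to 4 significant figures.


sigma_y = sigma0 + k / sqrt(d)
d = 67 um = 6.7e-05 m
sigma_y = 92 + 0.96 / sqrt(6.7e-05)
sigma_y = 209.3 MPa


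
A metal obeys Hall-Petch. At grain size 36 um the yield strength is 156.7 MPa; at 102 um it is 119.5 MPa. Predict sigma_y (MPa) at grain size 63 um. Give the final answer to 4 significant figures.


sigma_y = sigma0 + k / sqrt(d)
1/sqrt(d1) = 1/sqrt(3.6e-05) = 166.667;  1/sqrt(d2) = 99.0148
k = (sigma1 - sigma2) / (1/sqrt(d1) - 1/sqrt(d2)) = (156.7 - 119.5) / (166.667 - 99.0148) = 0.549874 MPa*m^0.5
sigma0 = sigma1 - k/sqrt(d1) = 156.7 - 0.549874*166.667 = 65.0544 MPa
sigma_y(d3) = 65.0544 + 0.549874 / sqrt(6.3e-05) = 134.3 MPa


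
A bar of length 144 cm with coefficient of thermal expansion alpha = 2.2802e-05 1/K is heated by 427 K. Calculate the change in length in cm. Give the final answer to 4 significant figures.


dL = L0 * alpha * dT
dL = 144 * 2.2802e-05 * 427
dL = 1.402 cm


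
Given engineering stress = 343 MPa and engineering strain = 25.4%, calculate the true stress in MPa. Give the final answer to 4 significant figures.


sigma_true = sigma_eng * (1 + epsilon_eng)
sigma_true = 343 * (1 + 0.254)
sigma_true = 430.1 MPa


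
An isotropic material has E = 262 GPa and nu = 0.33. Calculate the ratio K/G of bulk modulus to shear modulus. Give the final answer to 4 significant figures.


G = E / (2*(1+nu))
G = 262 / (2*(1+0.33)) = 98.4962 GPa
K = E / (3*(1-2*nu))
K = 262 / (3*(1-2*0.33)) = 256.863 GPa
K/G = 256.863 / 98.4962 = 2.608


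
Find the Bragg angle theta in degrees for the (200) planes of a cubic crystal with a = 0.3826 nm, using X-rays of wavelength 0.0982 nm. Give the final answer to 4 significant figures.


d = a / sqrt(h^2+k^2+l^2)
d = 0.3826 / sqrt(4) = 0.1913 nm
lambda = 2*d*sin(theta)  =>  sin(theta) = lambda / (2*d)
sin(theta) = 0.0982 / (2 * 0.1913) = 0.256665
theta = 14.87 deg


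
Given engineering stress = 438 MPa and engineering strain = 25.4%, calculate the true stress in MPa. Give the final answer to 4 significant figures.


sigma_true = sigma_eng * (1 + epsilon_eng)
sigma_true = 438 * (1 + 0.254)
sigma_true = 549.3 MPa


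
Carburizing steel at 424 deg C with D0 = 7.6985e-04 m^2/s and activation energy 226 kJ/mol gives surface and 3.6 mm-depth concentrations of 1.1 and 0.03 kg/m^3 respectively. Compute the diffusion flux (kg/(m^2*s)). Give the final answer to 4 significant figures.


Step 1: D = D0 * exp(-Qd/(R*T))
T = 424 + 273.15 = 697.15 K
D = 7.6985e-04 * exp(-226e3 / (8.314 * 697.15)) = 8.96448e-21 m^2/s
Step 2: J = D * (C1 - C2) / dx
J = 8.96448e-21 * (1.1 - 0.03) / 3.6e-03
J = 2.664e-18 kg/(m^2*s)


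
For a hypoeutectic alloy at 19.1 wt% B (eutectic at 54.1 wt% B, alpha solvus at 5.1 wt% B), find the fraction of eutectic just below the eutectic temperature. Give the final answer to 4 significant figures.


f_primary = (C_e - C0) / (C_e - C_alpha_max)
f_primary = (54.1 - 19.1) / (54.1 - 5.1)
f_primary = 0.714286
f_eutectic = 1 - 0.714286 = 0.2857


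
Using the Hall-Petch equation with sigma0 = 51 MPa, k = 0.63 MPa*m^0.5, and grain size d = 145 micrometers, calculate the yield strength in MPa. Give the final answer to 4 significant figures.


sigma_y = sigma0 + k / sqrt(d)
d = 145 um = 1.45e-04 m
sigma_y = 51 + 0.63 / sqrt(1.45e-04)
sigma_y = 103.3 MPa


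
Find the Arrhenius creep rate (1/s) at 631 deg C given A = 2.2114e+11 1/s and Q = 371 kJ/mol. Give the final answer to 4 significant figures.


rate = A * exp(-Q / (R*T))
T = 631 + 273.15 = 904.15 K
rate = 2.2114e+11 * exp(-371e3 / (8.314 * 904.15))
rate = 8.137e-11 1/s


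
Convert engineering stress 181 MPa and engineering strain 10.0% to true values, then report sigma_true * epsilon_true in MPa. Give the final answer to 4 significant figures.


sigma_true = sigma_eng * (1 + epsilon_eng)
sigma_true = 181 * (1 + 0.1) = 199.1 MPa
epsilon_true = ln(1 + epsilon_eng)
epsilon_true = ln(1 + 0.1) = 0.0953102
sigma_true * epsilon_true = 199.1 * 0.0953102 = 18.98 MPa


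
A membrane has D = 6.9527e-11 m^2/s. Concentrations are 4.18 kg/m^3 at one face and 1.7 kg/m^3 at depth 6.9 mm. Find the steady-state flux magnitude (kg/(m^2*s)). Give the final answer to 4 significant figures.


J = -D * (dC/dx) = D * (C1 - C2) / dx
J = 6.9527e-11 * (4.18 - 1.7) / 6.9e-03
J = 2.499e-08 kg/(m^2*s)


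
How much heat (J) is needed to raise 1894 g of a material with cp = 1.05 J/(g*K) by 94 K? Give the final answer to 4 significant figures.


Q = m * cp * dT
Q = 1894 * 1.05 * 94
Q = 186900 J


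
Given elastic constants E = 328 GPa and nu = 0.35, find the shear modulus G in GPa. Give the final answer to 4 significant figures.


G = E / (2*(1+nu))
G = 328 / (2*(1+0.35))
G = 121.5 GPa


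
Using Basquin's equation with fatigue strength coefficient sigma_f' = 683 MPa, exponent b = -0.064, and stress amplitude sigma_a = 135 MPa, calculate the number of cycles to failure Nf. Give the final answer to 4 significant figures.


sigma_a = sigma_f' * (2*Nf)^b
2*Nf = (sigma_a / sigma_f')^(1/b)
2*Nf = (135 / 683)^(1/-0.064)
2*Nf = 1.00313e+11
Nf = 5.016e+10 cycles


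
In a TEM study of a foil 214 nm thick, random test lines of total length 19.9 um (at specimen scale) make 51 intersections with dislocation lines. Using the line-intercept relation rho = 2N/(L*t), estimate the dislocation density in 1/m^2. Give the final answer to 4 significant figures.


rho = 2N / (L * t)
L = 19.9 um = 1.99e-05 m, t = 214 nm = 2.14e-07 m
rho = 2 * 51 / (1.99e-05 * 2.14e-07)
rho = 2.395e+13 1/m^2


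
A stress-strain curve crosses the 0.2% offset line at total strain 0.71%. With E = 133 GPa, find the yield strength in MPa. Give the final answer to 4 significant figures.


Offset strain = 0.002
Elastic strain at yield = total_strain - offset = 7.1e-03 - 0.002 = 5.1e-03
sigma_y = E * elastic_strain = 133000 * 5.1e-03
sigma_y = 678.3 MPa


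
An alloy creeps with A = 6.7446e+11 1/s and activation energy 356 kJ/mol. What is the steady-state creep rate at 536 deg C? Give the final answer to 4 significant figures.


rate = A * exp(-Q / (R*T))
T = 536 + 273.15 = 809.15 K
rate = 6.7446e+11 * exp(-356e3 / (8.314 * 809.15))
rate = 7.024e-12 1/s
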